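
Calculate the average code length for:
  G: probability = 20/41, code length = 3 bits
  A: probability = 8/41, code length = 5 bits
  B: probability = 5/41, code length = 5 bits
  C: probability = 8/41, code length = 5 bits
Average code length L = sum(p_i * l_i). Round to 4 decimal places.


Weighted contributions p_i * l_i:
  G: (20/41) * 3 = 60/41
  A: (8/41) * 5 = 40/41
  B: (5/41) * 5 = 25/41
  C: (8/41) * 5 = 40/41
Sum = (60 + 40 + 25 + 40)/41 = 165/41

L = 165/41 = 4.0244 bits/symbol


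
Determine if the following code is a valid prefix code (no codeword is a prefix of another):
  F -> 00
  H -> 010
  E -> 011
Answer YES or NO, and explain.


Checking each pair (does one codeword prefix another?):
  F='00' vs H='010': no prefix
  F='00' vs E='011': no prefix
  H='010' vs F='00': no prefix
  H='010' vs E='011': no prefix
  E='011' vs F='00': no prefix
  E='011' vs H='010': no prefix
No violation found over all pairs.

YES -- this is a valid prefix code. No codeword is a prefix of any other codeword.


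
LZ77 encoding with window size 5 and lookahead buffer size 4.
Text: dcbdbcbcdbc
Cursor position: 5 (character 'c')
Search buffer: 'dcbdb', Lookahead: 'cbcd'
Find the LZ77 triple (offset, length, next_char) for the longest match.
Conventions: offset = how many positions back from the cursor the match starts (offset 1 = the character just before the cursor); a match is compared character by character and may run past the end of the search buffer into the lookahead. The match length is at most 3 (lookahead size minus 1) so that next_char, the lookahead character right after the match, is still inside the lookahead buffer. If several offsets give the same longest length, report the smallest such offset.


Try each offset into the search buffer:
  offset=1 (pos 4, char 'b'): match length 0
  offset=2 (pos 3, char 'd'): match length 0
  offset=3 (pos 2, char 'b'): match length 0
  offset=4 (pos 1, char 'c'): match length 2
  offset=5 (pos 0, char 'd'): match length 0
Longest match has length 2 at offset 4.
next_char = character at position 5 + 2 = 7 -> 'c'

Best match: offset=4, length=2 (matching 'cb' starting at position 1)
LZ77 triple: (4, 2, 'c')


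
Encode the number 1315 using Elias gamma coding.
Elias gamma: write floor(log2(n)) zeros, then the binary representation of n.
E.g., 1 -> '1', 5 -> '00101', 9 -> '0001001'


num_bits = floor(log2(1315)) + 1 = 11
leading_zeros = num_bits - 1 = 10
binary(1315) = 10100100011

Elias gamma(1315) = '0000000000' + '10100100011' = 000000000010100100011 (21 bits)


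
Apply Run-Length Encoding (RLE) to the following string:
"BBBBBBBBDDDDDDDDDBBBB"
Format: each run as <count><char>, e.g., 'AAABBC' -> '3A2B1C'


Scanning runs left to right:
  i=0: run of 'B' x 8 -> '8B'
  i=8: run of 'D' x 9 -> '9D'
  i=17: run of 'B' x 4 -> '4B'

RLE = 8B9D4B


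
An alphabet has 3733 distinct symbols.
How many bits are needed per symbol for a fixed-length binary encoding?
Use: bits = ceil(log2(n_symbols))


log2(3733) = 11.8661
Bracket: 2^11 = 2048 < 3733 <= 2^12 = 4096
So ceil(log2(3733)) = 12

bits = ceil(log2(3733)) = ceil(11.8661) = 12 bits


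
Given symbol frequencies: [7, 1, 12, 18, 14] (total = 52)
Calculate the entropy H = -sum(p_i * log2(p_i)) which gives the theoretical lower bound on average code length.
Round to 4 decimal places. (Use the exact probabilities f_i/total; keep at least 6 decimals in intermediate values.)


Per-symbol terms -p_i * log2(p_i) with p_i = f_i/52:
  p = 7/52 = 0.134615: log2(p) = -2.893085, -p*log2(p) = 0.389454
  p = 1/52 = 0.019231: log2(p) = -5.700440, -p*log2(p) = 0.109624
  p = 12/52 = 0.230769: log2(p) = -2.115477, -p*log2(p) = 0.488187
  p = 18/52 = 0.346154: log2(p) = -1.530515, -p*log2(p) = 0.529794
  p = 14/52 = 0.269231: log2(p) = -1.893085, -p*log2(p) = 0.509677
H = 0.389454 + 0.109624 + 0.488187 + 0.529794 + 0.509677 = 2.026736

H = 2.0267 bits/symbol


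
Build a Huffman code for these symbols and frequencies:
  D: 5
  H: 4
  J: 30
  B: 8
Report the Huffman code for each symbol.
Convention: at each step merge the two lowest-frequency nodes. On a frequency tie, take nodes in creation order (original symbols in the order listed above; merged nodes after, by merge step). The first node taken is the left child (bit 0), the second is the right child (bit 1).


Huffman tree construction:
Step 1: Merge H(4) + D(5) = 9
Step 2: Merge B(8) + (H+D)(9) = 17
Step 3: Merge (B+(H+D))(17) + J(30) = 47
Read each symbol's code off the tree from the root (left child = 0, right child = 1).

Codes:
  D: 011 (length 3)
  H: 010 (length 3)
  J: 1 (length 1)
  B: 00 (length 2)
Average code length: 73/47 = 1.5532 bits/symbol


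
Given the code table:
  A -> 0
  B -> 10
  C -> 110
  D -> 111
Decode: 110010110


Decoding:
110 -> C
0 -> A
10 -> B
110 -> C


Result: CABC


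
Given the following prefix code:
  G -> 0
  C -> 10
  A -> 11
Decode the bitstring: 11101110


Decoding step by step:
Bits 11 -> A
Bits 10 -> C
Bits 11 -> A
Bits 10 -> C


Decoded message: ACAC


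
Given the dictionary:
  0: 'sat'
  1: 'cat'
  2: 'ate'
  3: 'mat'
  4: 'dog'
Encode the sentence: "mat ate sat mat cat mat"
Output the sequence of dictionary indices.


Look up each word in the dictionary:
  'mat' -> 3
  'ate' -> 2
  'sat' -> 0
  'mat' -> 3
  'cat' -> 1
  'mat' -> 3

Encoded: [3, 2, 0, 3, 1, 3]


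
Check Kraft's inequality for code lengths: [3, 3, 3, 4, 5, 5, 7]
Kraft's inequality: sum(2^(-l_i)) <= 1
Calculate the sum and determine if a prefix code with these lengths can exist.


Sum = 2^(-3) + 2^(-3) + 2^(-3) + 2^(-4) + 2^(-5) + 2^(-5) + 2^(-7)
    = 0.125 + 0.125 + 0.125 + 0.0625 + 0.03125 + 0.03125 + 0.0078125
    = 65/128 = 0.5078125
Since 0.5078125 <= 1, Kraft's inequality IS satisfied.
A prefix code with these lengths CAN exist.

Kraft sum = 0.5078125. Satisfied.


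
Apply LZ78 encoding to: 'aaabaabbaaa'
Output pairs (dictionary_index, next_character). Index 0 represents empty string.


LZ78 encoding steps:
Dictionary: {0: ''}
Step 1: w='' (idx 0), next='a' -> output (0, 'a'), add 'a' as idx 1
Step 2: w='a' (idx 1), next='a' -> output (1, 'a'), add 'aa' as idx 2
Step 3: w='' (idx 0), next='b' -> output (0, 'b'), add 'b' as idx 3
Step 4: w='aa' (idx 2), next='b' -> output (2, 'b'), add 'aab' as idx 4
Step 5: w='b' (idx 3), next='a' -> output (3, 'a'), add 'ba' as idx 5
Step 6: w='aa' (idx 2), end of input -> output (2, '')


Encoded: [(0, 'a'), (1, 'a'), (0, 'b'), (2, 'b'), (3, 'a'), (2, '')]


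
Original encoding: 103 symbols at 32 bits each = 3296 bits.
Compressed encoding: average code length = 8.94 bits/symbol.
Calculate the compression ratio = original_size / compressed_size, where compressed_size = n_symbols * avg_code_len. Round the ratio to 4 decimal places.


original_size = n_symbols * orig_bits = 103 * 32 = 3296 bits
compressed_size = n_symbols * avg_code_len = 103 * 8.94 = 920.82 bits
ratio = original_size / compressed_size = 3296 / 920.82 = 3.5794

Compression ratio = 3.5794


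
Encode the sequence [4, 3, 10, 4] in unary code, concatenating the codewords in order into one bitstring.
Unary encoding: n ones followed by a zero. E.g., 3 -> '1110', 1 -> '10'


Encode each number as n ones followed by a terminating 0:
  4 -> 11110 (5 bits)
  3 -> 1110 (4 bits)
  10 -> 11111111110 (11 bits)
  4 -> 11110 (5 bits)
Total length = 5 + 4 + 11 + 5 = 25 bits.

Unary([4, 3, 10, 4]) = 1111011101111111111011110 (25 bits)


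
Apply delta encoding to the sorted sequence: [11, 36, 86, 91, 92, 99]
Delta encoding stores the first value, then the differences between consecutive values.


First value: 11
Deltas:
  36 - 11 = 25
  86 - 36 = 50
  91 - 86 = 5
  92 - 91 = 1
  99 - 92 = 7


Delta encoded: [11, 25, 50, 5, 1, 7]


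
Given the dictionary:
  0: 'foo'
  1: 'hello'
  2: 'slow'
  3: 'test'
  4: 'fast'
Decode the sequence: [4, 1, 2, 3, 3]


Look up each index in the dictionary:
  4 -> 'fast'
  1 -> 'hello'
  2 -> 'slow'
  3 -> 'test'
  3 -> 'test'

Decoded: "fast hello slow test test"


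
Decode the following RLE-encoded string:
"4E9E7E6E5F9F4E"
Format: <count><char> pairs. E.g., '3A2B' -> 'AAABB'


Expanding each <count><char> pair:
  4E -> 'EEEE'
  9E -> 'EEEEEEEEE'
  7E -> 'EEEEEEE'
  6E -> 'EEEEEE'
  5F -> 'FFFFF'
  9F -> 'FFFFFFFFF'
  4E -> 'EEEE'

Decoded = EEEEEEEEEEEEEEEEEEEEEEEEEEFFFFFFFFFFFFFFEEEE


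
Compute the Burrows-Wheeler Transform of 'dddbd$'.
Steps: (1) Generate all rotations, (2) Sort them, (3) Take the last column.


Rotations (sorted):
  0: $dddbd -> last char: d
  1: bd$ddd -> last char: d
  2: d$dddb -> last char: b
  3: dbd$dd -> last char: d
  4: ddbd$d -> last char: d
  5: dddbd$ -> last char: $


BWT = ddbdd$


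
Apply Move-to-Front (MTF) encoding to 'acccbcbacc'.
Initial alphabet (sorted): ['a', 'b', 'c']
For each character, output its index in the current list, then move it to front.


MTF encoding:
'a': index 0 in ['a', 'b', 'c'] -> ['a', 'b', 'c']
'c': index 2 in ['a', 'b', 'c'] -> ['c', 'a', 'b']
'c': index 0 in ['c', 'a', 'b'] -> ['c', 'a', 'b']
'c': index 0 in ['c', 'a', 'b'] -> ['c', 'a', 'b']
'b': index 2 in ['c', 'a', 'b'] -> ['b', 'c', 'a']
'c': index 1 in ['b', 'c', 'a'] -> ['c', 'b', 'a']
'b': index 1 in ['c', 'b', 'a'] -> ['b', 'c', 'a']
'a': index 2 in ['b', 'c', 'a'] -> ['a', 'b', 'c']
'c': index 2 in ['a', 'b', 'c'] -> ['c', 'a', 'b']
'c': index 0 in ['c', 'a', 'b'] -> ['c', 'a', 'b']


Output: [0, 2, 0, 0, 2, 1, 1, 2, 2, 0]


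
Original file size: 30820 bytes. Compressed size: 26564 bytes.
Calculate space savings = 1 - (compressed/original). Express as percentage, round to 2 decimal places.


ratio = compressed/original = 26564/30820 = 0.861908
savings = 1 - ratio = 1 - 0.861908 = 0.138092
as a percentage: 0.138092 * 100 = 13.81%

Space savings = 1 - 26564/30820 = 13.81%


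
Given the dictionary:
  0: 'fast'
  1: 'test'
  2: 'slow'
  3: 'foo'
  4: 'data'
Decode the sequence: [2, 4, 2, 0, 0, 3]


Look up each index in the dictionary:
  2 -> 'slow'
  4 -> 'data'
  2 -> 'slow'
  0 -> 'fast'
  0 -> 'fast'
  3 -> 'foo'

Decoded: "slow data slow fast fast foo"


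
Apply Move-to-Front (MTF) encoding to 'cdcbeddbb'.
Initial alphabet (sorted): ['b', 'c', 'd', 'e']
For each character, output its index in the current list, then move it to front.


MTF encoding:
'c': index 1 in ['b', 'c', 'd', 'e'] -> ['c', 'b', 'd', 'e']
'd': index 2 in ['c', 'b', 'd', 'e'] -> ['d', 'c', 'b', 'e']
'c': index 1 in ['d', 'c', 'b', 'e'] -> ['c', 'd', 'b', 'e']
'b': index 2 in ['c', 'd', 'b', 'e'] -> ['b', 'c', 'd', 'e']
'e': index 3 in ['b', 'c', 'd', 'e'] -> ['e', 'b', 'c', 'd']
'd': index 3 in ['e', 'b', 'c', 'd'] -> ['d', 'e', 'b', 'c']
'd': index 0 in ['d', 'e', 'b', 'c'] -> ['d', 'e', 'b', 'c']
'b': index 2 in ['d', 'e', 'b', 'c'] -> ['b', 'd', 'e', 'c']
'b': index 0 in ['b', 'd', 'e', 'c'] -> ['b', 'd', 'e', 'c']


Output: [1, 2, 1, 2, 3, 3, 0, 2, 0]


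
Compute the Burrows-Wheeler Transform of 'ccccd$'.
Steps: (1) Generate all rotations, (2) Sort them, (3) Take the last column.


Rotations (sorted):
  0: $ccccd -> last char: d
  1: ccccd$ -> last char: $
  2: cccd$c -> last char: c
  3: ccd$cc -> last char: c
  4: cd$ccc -> last char: c
  5: d$cccc -> last char: c


BWT = d$cccc


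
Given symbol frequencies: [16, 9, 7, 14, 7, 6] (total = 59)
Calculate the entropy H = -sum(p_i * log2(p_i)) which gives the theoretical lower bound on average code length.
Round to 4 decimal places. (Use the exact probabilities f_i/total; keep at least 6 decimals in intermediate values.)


Per-symbol terms -p_i * log2(p_i) with p_i = f_i/59:
  p = 16/59 = 0.271186: log2(p) = -1.882643, -p*log2(p) = 0.510547
  p = 9/59 = 0.152542: log2(p) = -2.712718, -p*log2(p) = 0.413804
  p = 7/59 = 0.118644: log2(p) = -3.075288, -p*log2(p) = 0.364865
  p = 14/59 = 0.237288: log2(p) = -2.075288, -p*log2(p) = 0.492441
  p = 7/59 = 0.118644: log2(p) = -3.075288, -p*log2(p) = 0.364865
  p = 6/59 = 0.101695: log2(p) = -3.297681, -p*log2(p) = 0.335357
H = 0.510547 + 0.413804 + 0.364865 + 0.492441 + 0.364865 + 0.335357 = 2.481879

H = 2.4819 bits/symbol


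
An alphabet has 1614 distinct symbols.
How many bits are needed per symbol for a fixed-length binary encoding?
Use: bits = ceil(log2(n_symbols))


log2(1614) = 10.6564
Bracket: 2^10 = 1024 < 1614 <= 2^11 = 2048
So ceil(log2(1614)) = 11

bits = ceil(log2(1614)) = ceil(10.6564) = 11 bits


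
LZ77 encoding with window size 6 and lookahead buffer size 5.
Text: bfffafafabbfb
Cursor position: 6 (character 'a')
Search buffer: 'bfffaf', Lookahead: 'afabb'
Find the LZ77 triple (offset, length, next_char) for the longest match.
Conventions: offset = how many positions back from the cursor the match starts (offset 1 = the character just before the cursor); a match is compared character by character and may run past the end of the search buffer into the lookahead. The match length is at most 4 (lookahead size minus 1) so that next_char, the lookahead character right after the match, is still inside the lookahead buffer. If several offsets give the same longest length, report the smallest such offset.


Try each offset into the search buffer:
  offset=1 (pos 5, char 'f'): match length 0
  offset=2 (pos 4, char 'a'): match length 3
  offset=3 (pos 3, char 'f'): match length 0
  offset=4 (pos 2, char 'f'): match length 0
  offset=5 (pos 1, char 'f'): match length 0
  offset=6 (pos 0, char 'b'): match length 0
Longest match has length 3 at offset 2.
next_char = character at position 6 + 3 = 9 -> 'b'

Best match: offset=2, length=3 (matching 'afa' starting at position 4)
LZ77 triple: (2, 3, 'b')


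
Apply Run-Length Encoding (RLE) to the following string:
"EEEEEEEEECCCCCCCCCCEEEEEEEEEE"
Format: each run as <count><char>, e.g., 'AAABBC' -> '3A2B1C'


Scanning runs left to right:
  i=0: run of 'E' x 9 -> '9E'
  i=9: run of 'C' x 10 -> '10C'
  i=19: run of 'E' x 10 -> '10E'

RLE = 9E10C10E


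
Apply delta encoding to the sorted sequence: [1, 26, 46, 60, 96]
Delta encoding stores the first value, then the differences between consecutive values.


First value: 1
Deltas:
  26 - 1 = 25
  46 - 26 = 20
  60 - 46 = 14
  96 - 60 = 36


Delta encoded: [1, 25, 20, 14, 36]


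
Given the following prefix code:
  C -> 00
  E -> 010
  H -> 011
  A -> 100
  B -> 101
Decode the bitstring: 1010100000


Decoding step by step:
Bits 101 -> B
Bits 010 -> E
Bits 00 -> C
Bits 00 -> C


Decoded message: BECC


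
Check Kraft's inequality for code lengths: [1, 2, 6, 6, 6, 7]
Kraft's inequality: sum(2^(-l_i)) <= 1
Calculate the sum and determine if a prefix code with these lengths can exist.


Sum = 2^(-1) + 2^(-2) + 2^(-6) + 2^(-6) + 2^(-6) + 2^(-7)
    = 0.5 + 0.25 + 0.015625 + 0.015625 + 0.015625 + 0.0078125
    = 103/128 = 0.8046875
Since 0.8046875 <= 1, Kraft's inequality IS satisfied.
A prefix code with these lengths CAN exist.

Kraft sum = 0.8046875. Satisfied.


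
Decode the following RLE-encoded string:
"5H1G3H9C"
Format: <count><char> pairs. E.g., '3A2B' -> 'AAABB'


Expanding each <count><char> pair:
  5H -> 'HHHHH'
  1G -> 'G'
  3H -> 'HHH'
  9C -> 'CCCCCCCCC'

Decoded = HHHHHGHHHCCCCCCCCC


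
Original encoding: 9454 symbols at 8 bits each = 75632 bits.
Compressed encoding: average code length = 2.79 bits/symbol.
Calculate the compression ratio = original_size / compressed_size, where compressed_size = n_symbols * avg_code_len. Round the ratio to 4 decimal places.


original_size = n_symbols * orig_bits = 9454 * 8 = 75632 bits
compressed_size = n_symbols * avg_code_len = 9454 * 2.79 = 26376.66 bits
ratio = original_size / compressed_size = 75632 / 26376.66 = 2.8674

Compression ratio = 2.8674


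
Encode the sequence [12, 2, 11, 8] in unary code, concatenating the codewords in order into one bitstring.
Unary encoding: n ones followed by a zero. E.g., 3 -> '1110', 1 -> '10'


Encode each number as n ones followed by a terminating 0:
  12 -> 1111111111110 (13 bits)
  2 -> 110 (3 bits)
  11 -> 111111111110 (12 bits)
  8 -> 111111110 (9 bits)
Total length = 13 + 3 + 12 + 9 = 37 bits.

Unary([12, 2, 11, 8]) = 1111111111110110111111111110111111110 (37 bits)


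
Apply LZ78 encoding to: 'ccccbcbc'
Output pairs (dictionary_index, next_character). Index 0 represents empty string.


LZ78 encoding steps:
Dictionary: {0: ''}
Step 1: w='' (idx 0), next='c' -> output (0, 'c'), add 'c' as idx 1
Step 2: w='c' (idx 1), next='c' -> output (1, 'c'), add 'cc' as idx 2
Step 3: w='c' (idx 1), next='b' -> output (1, 'b'), add 'cb' as idx 3
Step 4: w='cb' (idx 3), next='c' -> output (3, 'c'), add 'cbc' as idx 4


Encoded: [(0, 'c'), (1, 'c'), (1, 'b'), (3, 'c')]


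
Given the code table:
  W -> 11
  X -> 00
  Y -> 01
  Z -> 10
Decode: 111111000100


Decoding:
11 -> W
11 -> W
11 -> W
00 -> X
01 -> Y
00 -> X


Result: WWWXYX


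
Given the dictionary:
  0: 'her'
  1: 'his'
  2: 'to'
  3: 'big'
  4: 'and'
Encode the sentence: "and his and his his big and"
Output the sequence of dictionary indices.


Look up each word in the dictionary:
  'and' -> 4
  'his' -> 1
  'and' -> 4
  'his' -> 1
  'his' -> 1
  'big' -> 3
  'and' -> 4

Encoded: [4, 1, 4, 1, 1, 3, 4]


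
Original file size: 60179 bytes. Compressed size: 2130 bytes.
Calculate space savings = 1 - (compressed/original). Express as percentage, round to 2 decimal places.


ratio = compressed/original = 2130/60179 = 0.035394
savings = 1 - ratio = 1 - 0.035394 = 0.964606
as a percentage: 0.964606 * 100 = 96.46%

Space savings = 1 - 2130/60179 = 96.46%


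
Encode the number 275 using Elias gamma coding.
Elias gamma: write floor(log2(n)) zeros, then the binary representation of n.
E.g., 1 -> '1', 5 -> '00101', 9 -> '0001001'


num_bits = floor(log2(275)) + 1 = 9
leading_zeros = num_bits - 1 = 8
binary(275) = 100010011

Elias gamma(275) = '00000000' + '100010011' = 00000000100010011 (17 bits)


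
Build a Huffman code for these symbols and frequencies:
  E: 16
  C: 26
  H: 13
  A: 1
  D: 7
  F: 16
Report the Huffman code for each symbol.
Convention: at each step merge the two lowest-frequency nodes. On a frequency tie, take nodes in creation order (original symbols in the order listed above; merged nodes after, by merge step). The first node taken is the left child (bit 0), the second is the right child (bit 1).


Huffman tree construction:
Step 1: Merge A(1) + D(7) = 8
Step 2: Merge (A+D)(8) + H(13) = 21
Step 3: Merge E(16) + F(16) = 32
Step 4: Merge ((A+D)+H)(21) + C(26) = 47
Step 5: Merge (E+F)(32) + (((A+D)+H)+C)(47) = 79
Read each symbol's code off the tree from the root (left child = 0, right child = 1).

Codes:
  E: 00 (length 2)
  C: 11 (length 2)
  H: 101 (length 3)
  A: 1000 (length 4)
  D: 1001 (length 4)
  F: 01 (length 2)
Average code length: 187/79 = 2.3671 bits/symbol


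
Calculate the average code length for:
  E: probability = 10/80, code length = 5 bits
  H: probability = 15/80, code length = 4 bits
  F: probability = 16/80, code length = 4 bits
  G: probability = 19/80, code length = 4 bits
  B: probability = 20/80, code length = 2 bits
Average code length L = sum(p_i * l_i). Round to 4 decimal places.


Weighted contributions p_i * l_i:
  E: (10/80) * 5 = 50/80
  H: (15/80) * 4 = 60/80
  F: (16/80) * 4 = 64/80
  G: (19/80) * 4 = 76/80
  B: (20/80) * 2 = 40/80
Sum = (50 + 60 + 64 + 76 + 40)/80 = 290/80

L = 290/80 = 3.6250 bits/symbol


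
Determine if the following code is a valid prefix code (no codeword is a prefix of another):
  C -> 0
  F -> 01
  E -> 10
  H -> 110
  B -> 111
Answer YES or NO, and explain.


Checking each pair (does one codeword prefix another?):
  C='0' vs F='01': prefix -- VIOLATION

NO -- this is NOT a valid prefix code. C (0) is a prefix of F (01).


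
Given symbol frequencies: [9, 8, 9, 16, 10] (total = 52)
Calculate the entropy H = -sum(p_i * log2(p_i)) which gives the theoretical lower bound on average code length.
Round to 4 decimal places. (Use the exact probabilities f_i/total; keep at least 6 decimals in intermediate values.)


Per-symbol terms -p_i * log2(p_i) with p_i = f_i/52:
  p = 9/52 = 0.173077: log2(p) = -2.530515, -p*log2(p) = 0.437974
  p = 8/52 = 0.153846: log2(p) = -2.700440, -p*log2(p) = 0.415452
  p = 9/52 = 0.173077: log2(p) = -2.530515, -p*log2(p) = 0.437974
  p = 16/52 = 0.307692: log2(p) = -1.700440, -p*log2(p) = 0.523212
  p = 10/52 = 0.192308: log2(p) = -2.378512, -p*log2(p) = 0.457406
H = 0.437974 + 0.415452 + 0.437974 + 0.523212 + 0.457406 = 2.272018

H = 2.272 bits/symbol


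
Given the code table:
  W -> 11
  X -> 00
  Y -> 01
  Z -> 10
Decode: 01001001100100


Decoding:
01 -> Y
00 -> X
10 -> Z
01 -> Y
10 -> Z
01 -> Y
00 -> X


Result: YXZYZYX


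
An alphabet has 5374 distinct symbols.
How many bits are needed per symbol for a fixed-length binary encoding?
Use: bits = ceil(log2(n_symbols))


log2(5374) = 12.3918
Bracket: 2^12 = 4096 < 5374 <= 2^13 = 8192
So ceil(log2(5374)) = 13

bits = ceil(log2(5374)) = ceil(12.3918) = 13 bits


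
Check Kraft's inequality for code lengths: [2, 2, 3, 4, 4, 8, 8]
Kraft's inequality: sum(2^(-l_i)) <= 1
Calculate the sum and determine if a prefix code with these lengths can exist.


Sum = 2^(-2) + 2^(-2) + 2^(-3) + 2^(-4) + 2^(-4) + 2^(-8) + 2^(-8)
    = 0.25 + 0.25 + 0.125 + 0.0625 + 0.0625 + 0.00390625 + 0.00390625
    = 194/256 = 0.7578125
Since 0.7578125 <= 1, Kraft's inequality IS satisfied.
A prefix code with these lengths CAN exist.

Kraft sum = 0.7578125. Satisfied.


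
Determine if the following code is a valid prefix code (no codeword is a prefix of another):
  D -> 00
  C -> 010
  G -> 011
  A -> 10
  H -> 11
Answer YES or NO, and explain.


Checking each pair (does one codeword prefix another?):
  D='00' vs C='010': no prefix
  D='00' vs G='011': no prefix
  D='00' vs A='10': no prefix
  D='00' vs H='11': no prefix
  C='010' vs D='00': no prefix
  C='010' vs G='011': no prefix
  C='010' vs A='10': no prefix
  C='010' vs H='11': no prefix
  G='011' vs D='00': no prefix
  G='011' vs C='010': no prefix
  G='011' vs A='10': no prefix
  G='011' vs H='11': no prefix
  A='10' vs D='00': no prefix
  A='10' vs C='010': no prefix
  A='10' vs G='011': no prefix
  A='10' vs H='11': no prefix
  H='11' vs D='00': no prefix
  H='11' vs C='010': no prefix
  H='11' vs G='011': no prefix
  H='11' vs A='10': no prefix
No violation found over all pairs.

YES -- this is a valid prefix code. No codeword is a prefix of any other codeword.


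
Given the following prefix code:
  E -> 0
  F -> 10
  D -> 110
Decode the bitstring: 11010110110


Decoding step by step:
Bits 110 -> D
Bits 10 -> F
Bits 110 -> D
Bits 110 -> D


Decoded message: DFDD


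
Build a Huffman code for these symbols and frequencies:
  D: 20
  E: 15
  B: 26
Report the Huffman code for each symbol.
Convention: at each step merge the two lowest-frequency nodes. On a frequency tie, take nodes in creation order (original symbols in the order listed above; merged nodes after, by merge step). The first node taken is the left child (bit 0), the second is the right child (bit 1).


Huffman tree construction:
Step 1: Merge E(15) + D(20) = 35
Step 2: Merge B(26) + (E+D)(35) = 61
Read each symbol's code off the tree from the root (left child = 0, right child = 1).

Codes:
  D: 11 (length 2)
  E: 10 (length 2)
  B: 0 (length 1)
Average code length: 96/61 = 1.5738 bits/symbol


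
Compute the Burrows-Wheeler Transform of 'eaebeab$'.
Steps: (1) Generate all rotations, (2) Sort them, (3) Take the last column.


Rotations (sorted):
  0: $eaebeab -> last char: b
  1: ab$eaebe -> last char: e
  2: aebeab$e -> last char: e
  3: b$eaebea -> last char: a
  4: beab$eae -> last char: e
  5: eab$eaeb -> last char: b
  6: eaebeab$ -> last char: $
  7: ebeab$ea -> last char: a


BWT = beeaeb$a


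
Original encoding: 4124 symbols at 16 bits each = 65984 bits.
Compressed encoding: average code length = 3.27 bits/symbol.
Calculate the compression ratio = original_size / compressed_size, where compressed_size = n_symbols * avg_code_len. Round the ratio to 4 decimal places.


original_size = n_symbols * orig_bits = 4124 * 16 = 65984 bits
compressed_size = n_symbols * avg_code_len = 4124 * 3.27 = 13485.48 bits
ratio = original_size / compressed_size = 65984 / 13485.48 = 4.893

Compression ratio = 4.893


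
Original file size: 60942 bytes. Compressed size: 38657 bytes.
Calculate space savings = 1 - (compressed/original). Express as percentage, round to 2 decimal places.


ratio = compressed/original = 38657/60942 = 0.634324
savings = 1 - ratio = 1 - 0.634324 = 0.365676
as a percentage: 0.365676 * 100 = 36.57%

Space savings = 1 - 38657/60942 = 36.57%


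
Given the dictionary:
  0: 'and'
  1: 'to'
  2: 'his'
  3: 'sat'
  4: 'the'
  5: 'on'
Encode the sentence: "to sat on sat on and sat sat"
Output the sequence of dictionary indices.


Look up each word in the dictionary:
  'to' -> 1
  'sat' -> 3
  'on' -> 5
  'sat' -> 3
  'on' -> 5
  'and' -> 0
  'sat' -> 3
  'sat' -> 3

Encoded: [1, 3, 5, 3, 5, 0, 3, 3]


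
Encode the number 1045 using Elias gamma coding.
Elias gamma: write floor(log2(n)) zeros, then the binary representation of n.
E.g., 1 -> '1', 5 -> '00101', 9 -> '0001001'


num_bits = floor(log2(1045)) + 1 = 11
leading_zeros = num_bits - 1 = 10
binary(1045) = 10000010101

Elias gamma(1045) = '0000000000' + '10000010101' = 000000000010000010101 (21 bits)


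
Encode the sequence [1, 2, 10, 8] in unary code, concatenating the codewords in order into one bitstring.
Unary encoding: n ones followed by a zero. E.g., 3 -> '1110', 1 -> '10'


Encode each number as n ones followed by a terminating 0:
  1 -> 10 (2 bits)
  2 -> 110 (3 bits)
  10 -> 11111111110 (11 bits)
  8 -> 111111110 (9 bits)
Total length = 2 + 3 + 11 + 9 = 25 bits.

Unary([1, 2, 10, 8]) = 1011011111111110111111110 (25 bits)


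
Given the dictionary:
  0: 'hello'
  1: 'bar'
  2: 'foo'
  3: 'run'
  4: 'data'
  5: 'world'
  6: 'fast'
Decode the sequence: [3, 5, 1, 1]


Look up each index in the dictionary:
  3 -> 'run'
  5 -> 'world'
  1 -> 'bar'
  1 -> 'bar'

Decoded: "run world bar bar"


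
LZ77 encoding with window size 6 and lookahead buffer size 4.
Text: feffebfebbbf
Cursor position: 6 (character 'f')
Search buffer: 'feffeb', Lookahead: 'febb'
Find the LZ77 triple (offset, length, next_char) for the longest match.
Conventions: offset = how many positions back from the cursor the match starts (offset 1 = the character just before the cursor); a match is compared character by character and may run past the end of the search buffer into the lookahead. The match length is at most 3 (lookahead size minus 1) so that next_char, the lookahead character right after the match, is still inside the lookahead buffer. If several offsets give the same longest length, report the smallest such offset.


Try each offset into the search buffer:
  offset=1 (pos 5, char 'b'): match length 0
  offset=2 (pos 4, char 'e'): match length 0
  offset=3 (pos 3, char 'f'): match length 3
  offset=4 (pos 2, char 'f'): match length 1
  offset=5 (pos 1, char 'e'): match length 0
  offset=6 (pos 0, char 'f'): match length 2
Longest match has length 3 at offset 3.
next_char = character at position 6 + 3 = 9 -> 'b'

Best match: offset=3, length=3 (matching 'feb' starting at position 3)
LZ77 triple: (3, 3, 'b')


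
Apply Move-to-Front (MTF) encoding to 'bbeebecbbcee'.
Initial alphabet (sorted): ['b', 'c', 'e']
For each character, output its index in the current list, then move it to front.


MTF encoding:
'b': index 0 in ['b', 'c', 'e'] -> ['b', 'c', 'e']
'b': index 0 in ['b', 'c', 'e'] -> ['b', 'c', 'e']
'e': index 2 in ['b', 'c', 'e'] -> ['e', 'b', 'c']
'e': index 0 in ['e', 'b', 'c'] -> ['e', 'b', 'c']
'b': index 1 in ['e', 'b', 'c'] -> ['b', 'e', 'c']
'e': index 1 in ['b', 'e', 'c'] -> ['e', 'b', 'c']
'c': index 2 in ['e', 'b', 'c'] -> ['c', 'e', 'b']
'b': index 2 in ['c', 'e', 'b'] -> ['b', 'c', 'e']
'b': index 0 in ['b', 'c', 'e'] -> ['b', 'c', 'e']
'c': index 1 in ['b', 'c', 'e'] -> ['c', 'b', 'e']
'e': index 2 in ['c', 'b', 'e'] -> ['e', 'c', 'b']
'e': index 0 in ['e', 'c', 'b'] -> ['e', 'c', 'b']


Output: [0, 0, 2, 0, 1, 1, 2, 2, 0, 1, 2, 0]


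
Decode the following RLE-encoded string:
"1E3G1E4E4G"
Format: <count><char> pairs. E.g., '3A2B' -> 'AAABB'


Expanding each <count><char> pair:
  1E -> 'E'
  3G -> 'GGG'
  1E -> 'E'
  4E -> 'EEEE'
  4G -> 'GGGG'

Decoded = EGGGEEEEEGGGG


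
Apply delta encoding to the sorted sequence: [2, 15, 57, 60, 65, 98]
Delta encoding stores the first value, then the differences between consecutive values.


First value: 2
Deltas:
  15 - 2 = 13
  57 - 15 = 42
  60 - 57 = 3
  65 - 60 = 5
  98 - 65 = 33


Delta encoded: [2, 13, 42, 3, 5, 33]


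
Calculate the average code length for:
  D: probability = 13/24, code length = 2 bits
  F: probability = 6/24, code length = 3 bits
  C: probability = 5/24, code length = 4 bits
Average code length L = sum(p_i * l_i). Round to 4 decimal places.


Weighted contributions p_i * l_i:
  D: (13/24) * 2 = 26/24
  F: (6/24) * 3 = 18/24
  C: (5/24) * 4 = 20/24
Sum = (26 + 18 + 20)/24 = 64/24

L = 64/24 = 2.6667 bits/symbol


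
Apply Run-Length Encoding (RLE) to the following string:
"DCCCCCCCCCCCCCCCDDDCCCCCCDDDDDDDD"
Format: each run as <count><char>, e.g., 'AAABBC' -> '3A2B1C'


Scanning runs left to right:
  i=0: run of 'D' x 1 -> '1D'
  i=1: run of 'C' x 15 -> '15C'
  i=16: run of 'D' x 3 -> '3D'
  i=19: run of 'C' x 6 -> '6C'
  i=25: run of 'D' x 8 -> '8D'

RLE = 1D15C3D6C8D


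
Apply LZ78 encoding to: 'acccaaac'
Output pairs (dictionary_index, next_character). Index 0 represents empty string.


LZ78 encoding steps:
Dictionary: {0: ''}
Step 1: w='' (idx 0), next='a' -> output (0, 'a'), add 'a' as idx 1
Step 2: w='' (idx 0), next='c' -> output (0, 'c'), add 'c' as idx 2
Step 3: w='c' (idx 2), next='c' -> output (2, 'c'), add 'cc' as idx 3
Step 4: w='a' (idx 1), next='a' -> output (1, 'a'), add 'aa' as idx 4
Step 5: w='a' (idx 1), next='c' -> output (1, 'c'), add 'ac' as idx 5


Encoded: [(0, 'a'), (0, 'c'), (2, 'c'), (1, 'a'), (1, 'c')]


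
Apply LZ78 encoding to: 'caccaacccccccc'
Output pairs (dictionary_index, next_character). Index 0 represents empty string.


LZ78 encoding steps:
Dictionary: {0: ''}
Step 1: w='' (idx 0), next='c' -> output (0, 'c'), add 'c' as idx 1
Step 2: w='' (idx 0), next='a' -> output (0, 'a'), add 'a' as idx 2
Step 3: w='c' (idx 1), next='c' -> output (1, 'c'), add 'cc' as idx 3
Step 4: w='a' (idx 2), next='a' -> output (2, 'a'), add 'aa' as idx 4
Step 5: w='cc' (idx 3), next='c' -> output (3, 'c'), add 'ccc' as idx 5
Step 6: w='ccc' (idx 5), next='c' -> output (5, 'c'), add 'cccc' as idx 6
Step 7: w='c' (idx 1), end of input -> output (1, '')


Encoded: [(0, 'c'), (0, 'a'), (1, 'c'), (2, 'a'), (3, 'c'), (5, 'c'), (1, '')]


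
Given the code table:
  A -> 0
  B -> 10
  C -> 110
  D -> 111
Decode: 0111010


Decoding:
0 -> A
111 -> D
0 -> A
10 -> B


Result: ADAB


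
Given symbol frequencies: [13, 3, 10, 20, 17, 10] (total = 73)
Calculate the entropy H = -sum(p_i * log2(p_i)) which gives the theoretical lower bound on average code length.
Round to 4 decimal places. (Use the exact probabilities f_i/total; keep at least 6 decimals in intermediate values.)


Per-symbol terms -p_i * log2(p_i) with p_i = f_i/73:
  p = 13/73 = 0.178082: log2(p) = -2.489385, -p*log2(p) = 0.443315
  p = 3/73 = 0.041096: log2(p) = -4.604862, -p*log2(p) = 0.189241
  p = 10/73 = 0.136986: log2(p) = -2.867896, -p*log2(p) = 0.392863
  p = 20/73 = 0.273973: log2(p) = -1.867896, -p*log2(p) = 0.511752
  p = 17/73 = 0.232877: log2(p) = -2.102362, -p*log2(p) = 0.489591
  p = 10/73 = 0.136986: log2(p) = -2.867896, -p*log2(p) = 0.392863
H = 0.443315 + 0.189241 + 0.392863 + 0.511752 + 0.489591 + 0.392863 = 2.419625

H = 2.4196 bits/symbol


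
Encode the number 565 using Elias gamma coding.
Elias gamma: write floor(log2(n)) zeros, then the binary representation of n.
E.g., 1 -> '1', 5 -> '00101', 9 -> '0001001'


num_bits = floor(log2(565)) + 1 = 10
leading_zeros = num_bits - 1 = 9
binary(565) = 1000110101

Elias gamma(565) = '000000000' + '1000110101' = 0000000001000110101 (19 bits)


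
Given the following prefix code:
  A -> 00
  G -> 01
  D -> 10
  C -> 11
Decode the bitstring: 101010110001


Decoding step by step:
Bits 10 -> D
Bits 10 -> D
Bits 10 -> D
Bits 11 -> C
Bits 00 -> A
Bits 01 -> G


Decoded message: DDDCAG


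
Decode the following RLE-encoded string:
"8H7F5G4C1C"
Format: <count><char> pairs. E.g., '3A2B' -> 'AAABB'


Expanding each <count><char> pair:
  8H -> 'HHHHHHHH'
  7F -> 'FFFFFFF'
  5G -> 'GGGGG'
  4C -> 'CCCC'
  1C -> 'C'

Decoded = HHHHHHHHFFFFFFFGGGGGCCCCC


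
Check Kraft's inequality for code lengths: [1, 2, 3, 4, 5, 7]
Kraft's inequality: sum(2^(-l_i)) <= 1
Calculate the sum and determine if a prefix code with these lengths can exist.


Sum = 2^(-1) + 2^(-2) + 2^(-3) + 2^(-4) + 2^(-5) + 2^(-7)
    = 0.5 + 0.25 + 0.125 + 0.0625 + 0.03125 + 0.0078125
    = 125/128 = 0.9765625
Since 0.9765625 <= 1, Kraft's inequality IS satisfied.
A prefix code with these lengths CAN exist.

Kraft sum = 0.9765625. Satisfied.


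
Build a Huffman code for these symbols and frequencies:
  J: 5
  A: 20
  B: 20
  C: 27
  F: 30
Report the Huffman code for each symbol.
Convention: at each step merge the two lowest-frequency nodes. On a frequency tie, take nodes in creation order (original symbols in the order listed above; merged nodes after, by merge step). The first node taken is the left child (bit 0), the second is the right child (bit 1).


Huffman tree construction:
Step 1: Merge J(5) + A(20) = 25
Step 2: Merge B(20) + (J+A)(25) = 45
Step 3: Merge C(27) + F(30) = 57
Step 4: Merge (B+(J+A))(45) + (C+F)(57) = 102
Read each symbol's code off the tree from the root (left child = 0, right child = 1).

Codes:
  J: 010 (length 3)
  A: 011 (length 3)
  B: 00 (length 2)
  C: 10 (length 2)
  F: 11 (length 2)
Average code length: 229/102 = 2.2451 bits/symbol


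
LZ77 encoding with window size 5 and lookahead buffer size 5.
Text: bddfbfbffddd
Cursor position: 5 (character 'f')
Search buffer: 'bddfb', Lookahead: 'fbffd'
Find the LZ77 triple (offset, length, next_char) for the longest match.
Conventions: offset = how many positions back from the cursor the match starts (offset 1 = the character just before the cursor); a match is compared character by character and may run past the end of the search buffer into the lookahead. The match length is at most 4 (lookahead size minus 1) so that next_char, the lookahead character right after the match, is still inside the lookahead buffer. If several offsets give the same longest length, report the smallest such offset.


Try each offset into the search buffer:
  offset=1 (pos 4, char 'b'): match length 0
  offset=2 (pos 3, char 'f'): match length 3
  offset=3 (pos 2, char 'd'): match length 0
  offset=4 (pos 1, char 'd'): match length 0
  offset=5 (pos 0, char 'b'): match length 0
Longest match has length 3 at offset 2.
next_char = character at position 5 + 3 = 8 -> 'f'

Best match: offset=2, length=3 (matching 'fbf' starting at position 3)
LZ77 triple: (2, 3, 'f')


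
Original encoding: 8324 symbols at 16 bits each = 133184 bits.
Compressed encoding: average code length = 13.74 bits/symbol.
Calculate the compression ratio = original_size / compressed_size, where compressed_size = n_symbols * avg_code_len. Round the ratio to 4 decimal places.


original_size = n_symbols * orig_bits = 8324 * 16 = 133184 bits
compressed_size = n_symbols * avg_code_len = 8324 * 13.74 = 114371.76 bits
ratio = original_size / compressed_size = 133184 / 114371.76 = 1.1645

Compression ratio = 1.1645


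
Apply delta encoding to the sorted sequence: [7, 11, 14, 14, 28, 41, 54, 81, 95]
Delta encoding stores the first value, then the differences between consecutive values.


First value: 7
Deltas:
  11 - 7 = 4
  14 - 11 = 3
  14 - 14 = 0
  28 - 14 = 14
  41 - 28 = 13
  54 - 41 = 13
  81 - 54 = 27
  95 - 81 = 14


Delta encoded: [7, 4, 3, 0, 14, 13, 13, 27, 14]


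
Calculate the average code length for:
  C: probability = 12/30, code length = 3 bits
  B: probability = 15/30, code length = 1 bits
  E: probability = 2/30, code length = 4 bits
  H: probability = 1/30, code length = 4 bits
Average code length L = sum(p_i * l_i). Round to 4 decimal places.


Weighted contributions p_i * l_i:
  C: (12/30) * 3 = 36/30
  B: (15/30) * 1 = 15/30
  E: (2/30) * 4 = 8/30
  H: (1/30) * 4 = 4/30
Sum = (36 + 15 + 8 + 4)/30 = 63/30

L = 63/30 = 2.1000 bits/symbol


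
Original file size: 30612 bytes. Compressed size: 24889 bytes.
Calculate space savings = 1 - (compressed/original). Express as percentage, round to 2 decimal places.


ratio = compressed/original = 24889/30612 = 0.813047
savings = 1 - ratio = 1 - 0.813047 = 0.186953
as a percentage: 0.186953 * 100 = 18.7%

Space savings = 1 - 24889/30612 = 18.7%


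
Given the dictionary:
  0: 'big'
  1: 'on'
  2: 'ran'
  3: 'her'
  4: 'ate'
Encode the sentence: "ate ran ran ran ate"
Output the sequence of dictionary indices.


Look up each word in the dictionary:
  'ate' -> 4
  'ran' -> 2
  'ran' -> 2
  'ran' -> 2
  'ate' -> 4

Encoded: [4, 2, 2, 2, 4]


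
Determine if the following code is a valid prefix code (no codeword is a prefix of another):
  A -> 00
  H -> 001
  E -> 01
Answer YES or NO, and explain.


Checking each pair (does one codeword prefix another?):
  A='00' vs H='001': prefix -- VIOLATION

NO -- this is NOT a valid prefix code. A (00) is a prefix of H (001).


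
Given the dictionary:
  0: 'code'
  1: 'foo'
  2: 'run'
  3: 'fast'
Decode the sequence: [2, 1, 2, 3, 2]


Look up each index in the dictionary:
  2 -> 'run'
  1 -> 'foo'
  2 -> 'run'
  3 -> 'fast'
  2 -> 'run'

Decoded: "run foo run fast run"


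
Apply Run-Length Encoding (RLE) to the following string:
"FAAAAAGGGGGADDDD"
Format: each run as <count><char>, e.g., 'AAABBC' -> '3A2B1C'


Scanning runs left to right:
  i=0: run of 'F' x 1 -> '1F'
  i=1: run of 'A' x 5 -> '5A'
  i=6: run of 'G' x 5 -> '5G'
  i=11: run of 'A' x 1 -> '1A'
  i=12: run of 'D' x 4 -> '4D'

RLE = 1F5A5G1A4D


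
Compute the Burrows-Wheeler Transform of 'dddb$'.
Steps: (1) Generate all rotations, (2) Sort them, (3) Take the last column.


Rotations (sorted):
  0: $dddb -> last char: b
  1: b$ddd -> last char: d
  2: db$dd -> last char: d
  3: ddb$d -> last char: d
  4: dddb$ -> last char: $


BWT = bddd$


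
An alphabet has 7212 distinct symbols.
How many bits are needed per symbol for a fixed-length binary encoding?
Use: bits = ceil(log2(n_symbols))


log2(7212) = 12.8162
Bracket: 2^12 = 4096 < 7212 <= 2^13 = 8192
So ceil(log2(7212)) = 13

bits = ceil(log2(7212)) = ceil(12.8162) = 13 bits


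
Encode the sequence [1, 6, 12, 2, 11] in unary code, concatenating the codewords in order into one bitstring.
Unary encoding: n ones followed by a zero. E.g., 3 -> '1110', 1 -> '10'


Encode each number as n ones followed by a terminating 0:
  1 -> 10 (2 bits)
  6 -> 1111110 (7 bits)
  12 -> 1111111111110 (13 bits)
  2 -> 110 (3 bits)
  11 -> 111111111110 (12 bits)
Total length = 2 + 7 + 13 + 3 + 12 = 37 bits.

Unary([1, 6, 12, 2, 11]) = 1011111101111111111110110111111111110 (37 bits)


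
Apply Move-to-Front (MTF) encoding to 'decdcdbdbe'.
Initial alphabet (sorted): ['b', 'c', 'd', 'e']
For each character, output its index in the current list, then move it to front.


MTF encoding:
'd': index 2 in ['b', 'c', 'd', 'e'] -> ['d', 'b', 'c', 'e']
'e': index 3 in ['d', 'b', 'c', 'e'] -> ['e', 'd', 'b', 'c']
'c': index 3 in ['e', 'd', 'b', 'c'] -> ['c', 'e', 'd', 'b']
'd': index 2 in ['c', 'e', 'd', 'b'] -> ['d', 'c', 'e', 'b']
'c': index 1 in ['d', 'c', 'e', 'b'] -> ['c', 'd', 'e', 'b']
'd': index 1 in ['c', 'd', 'e', 'b'] -> ['d', 'c', 'e', 'b']
'b': index 3 in ['d', 'c', 'e', 'b'] -> ['b', 'd', 'c', 'e']
'd': index 1 in ['b', 'd', 'c', 'e'] -> ['d', 'b', 'c', 'e']
'b': index 1 in ['d', 'b', 'c', 'e'] -> ['b', 'd', 'c', 'e']
'e': index 3 in ['b', 'd', 'c', 'e'] -> ['e', 'b', 'd', 'c']


Output: [2, 3, 3, 2, 1, 1, 3, 1, 1, 3]


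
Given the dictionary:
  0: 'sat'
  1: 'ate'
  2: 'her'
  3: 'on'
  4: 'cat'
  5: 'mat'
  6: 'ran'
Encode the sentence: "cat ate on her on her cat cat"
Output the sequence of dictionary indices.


Look up each word in the dictionary:
  'cat' -> 4
  'ate' -> 1
  'on' -> 3
  'her' -> 2
  'on' -> 3
  'her' -> 2
  'cat' -> 4
  'cat' -> 4

Encoded: [4, 1, 3, 2, 3, 2, 4, 4]
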